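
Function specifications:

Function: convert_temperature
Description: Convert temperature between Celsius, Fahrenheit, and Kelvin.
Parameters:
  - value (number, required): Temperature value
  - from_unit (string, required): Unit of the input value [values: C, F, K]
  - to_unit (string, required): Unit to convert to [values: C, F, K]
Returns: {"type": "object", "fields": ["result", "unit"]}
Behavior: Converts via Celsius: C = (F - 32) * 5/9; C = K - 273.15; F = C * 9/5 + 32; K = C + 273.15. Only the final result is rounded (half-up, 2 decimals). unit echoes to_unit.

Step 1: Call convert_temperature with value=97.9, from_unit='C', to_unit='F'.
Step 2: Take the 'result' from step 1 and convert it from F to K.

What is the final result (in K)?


Step 1: convert_temperature(value=97.9, from_unit=C, to_unit=F)
  Input already in C: 97.9
  To F: 97.9 * 9/5 + 32 = 208.22
  Round to 2 decimals: 208.22
  -> result = 208.22 F
Step 2: convert_temperature(value=208.22, from_unit=F, to_unit=K)
  To C: (208.22 - 32) * 5/9 = 97.9
  To K: 97.9 + 273.15 = 371.05
  Round to 2 decimals: 371.05
  -> result = 371.05 K
371.05 K


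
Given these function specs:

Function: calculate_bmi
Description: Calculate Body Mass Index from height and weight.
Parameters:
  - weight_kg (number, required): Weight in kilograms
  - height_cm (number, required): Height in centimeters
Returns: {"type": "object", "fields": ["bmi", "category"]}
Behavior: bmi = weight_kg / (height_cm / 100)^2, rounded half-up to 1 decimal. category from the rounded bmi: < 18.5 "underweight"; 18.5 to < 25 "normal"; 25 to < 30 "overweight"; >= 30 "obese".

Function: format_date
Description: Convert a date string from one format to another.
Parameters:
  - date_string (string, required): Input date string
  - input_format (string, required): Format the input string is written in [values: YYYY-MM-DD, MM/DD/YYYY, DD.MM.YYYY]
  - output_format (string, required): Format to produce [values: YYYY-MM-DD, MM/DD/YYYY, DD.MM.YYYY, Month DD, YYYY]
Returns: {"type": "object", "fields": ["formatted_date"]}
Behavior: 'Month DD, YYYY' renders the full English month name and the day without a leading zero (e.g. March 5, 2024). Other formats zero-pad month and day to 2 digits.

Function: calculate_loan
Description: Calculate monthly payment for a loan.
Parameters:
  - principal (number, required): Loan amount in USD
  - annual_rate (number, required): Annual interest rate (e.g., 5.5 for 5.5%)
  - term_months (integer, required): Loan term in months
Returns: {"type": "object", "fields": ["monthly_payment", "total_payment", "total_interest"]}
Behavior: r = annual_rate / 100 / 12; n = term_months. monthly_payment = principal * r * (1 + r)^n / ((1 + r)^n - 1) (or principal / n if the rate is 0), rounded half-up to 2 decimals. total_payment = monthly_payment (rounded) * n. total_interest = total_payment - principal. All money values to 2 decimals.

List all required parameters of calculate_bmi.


Parameters of calculate_bmi and their required/optional flag:
  weight_kg: required
  height_cm: required
height_cm, weight_kg


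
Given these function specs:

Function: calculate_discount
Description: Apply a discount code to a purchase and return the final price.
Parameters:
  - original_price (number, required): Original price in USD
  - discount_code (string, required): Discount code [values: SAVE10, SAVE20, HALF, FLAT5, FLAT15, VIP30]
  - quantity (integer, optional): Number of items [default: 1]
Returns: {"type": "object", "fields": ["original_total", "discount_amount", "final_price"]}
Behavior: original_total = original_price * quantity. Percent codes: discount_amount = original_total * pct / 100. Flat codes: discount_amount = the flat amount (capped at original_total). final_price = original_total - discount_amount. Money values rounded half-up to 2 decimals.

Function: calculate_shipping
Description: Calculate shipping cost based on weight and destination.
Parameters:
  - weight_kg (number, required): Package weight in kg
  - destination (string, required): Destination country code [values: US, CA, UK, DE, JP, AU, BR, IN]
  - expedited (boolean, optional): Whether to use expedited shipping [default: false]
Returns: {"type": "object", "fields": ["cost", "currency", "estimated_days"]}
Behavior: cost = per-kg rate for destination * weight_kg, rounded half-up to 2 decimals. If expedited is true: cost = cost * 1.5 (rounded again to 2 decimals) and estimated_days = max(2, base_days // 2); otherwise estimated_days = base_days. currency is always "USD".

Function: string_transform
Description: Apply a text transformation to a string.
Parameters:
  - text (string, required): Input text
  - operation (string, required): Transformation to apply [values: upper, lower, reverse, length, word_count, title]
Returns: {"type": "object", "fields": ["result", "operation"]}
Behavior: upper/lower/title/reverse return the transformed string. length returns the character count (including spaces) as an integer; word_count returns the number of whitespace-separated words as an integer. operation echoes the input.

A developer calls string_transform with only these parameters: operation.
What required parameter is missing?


Required parameters: text, operation
Provided: operation
Missing: text
text


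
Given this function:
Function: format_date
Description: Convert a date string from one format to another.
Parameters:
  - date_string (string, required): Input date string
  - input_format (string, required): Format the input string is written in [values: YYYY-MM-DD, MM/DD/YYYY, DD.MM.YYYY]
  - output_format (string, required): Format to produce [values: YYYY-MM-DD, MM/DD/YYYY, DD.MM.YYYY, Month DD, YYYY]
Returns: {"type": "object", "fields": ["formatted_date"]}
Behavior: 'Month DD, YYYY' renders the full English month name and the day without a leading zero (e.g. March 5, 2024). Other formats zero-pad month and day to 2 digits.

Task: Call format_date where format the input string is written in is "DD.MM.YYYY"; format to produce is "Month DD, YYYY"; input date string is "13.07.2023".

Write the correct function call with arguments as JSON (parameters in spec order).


Mapping each described value to its parameter name:
  'Format the input string is written in' -> input_format = "DD.MM.YYYY"
  'Format to produce' -> output_format = "Month DD, YYYY"
  'Input date string' -> date_string = "13.07.2023"
format_date({"date_string": "13.07.2023", "input_format": "DD.MM.YYYY", "output_format": "Month DD, YYYY"})


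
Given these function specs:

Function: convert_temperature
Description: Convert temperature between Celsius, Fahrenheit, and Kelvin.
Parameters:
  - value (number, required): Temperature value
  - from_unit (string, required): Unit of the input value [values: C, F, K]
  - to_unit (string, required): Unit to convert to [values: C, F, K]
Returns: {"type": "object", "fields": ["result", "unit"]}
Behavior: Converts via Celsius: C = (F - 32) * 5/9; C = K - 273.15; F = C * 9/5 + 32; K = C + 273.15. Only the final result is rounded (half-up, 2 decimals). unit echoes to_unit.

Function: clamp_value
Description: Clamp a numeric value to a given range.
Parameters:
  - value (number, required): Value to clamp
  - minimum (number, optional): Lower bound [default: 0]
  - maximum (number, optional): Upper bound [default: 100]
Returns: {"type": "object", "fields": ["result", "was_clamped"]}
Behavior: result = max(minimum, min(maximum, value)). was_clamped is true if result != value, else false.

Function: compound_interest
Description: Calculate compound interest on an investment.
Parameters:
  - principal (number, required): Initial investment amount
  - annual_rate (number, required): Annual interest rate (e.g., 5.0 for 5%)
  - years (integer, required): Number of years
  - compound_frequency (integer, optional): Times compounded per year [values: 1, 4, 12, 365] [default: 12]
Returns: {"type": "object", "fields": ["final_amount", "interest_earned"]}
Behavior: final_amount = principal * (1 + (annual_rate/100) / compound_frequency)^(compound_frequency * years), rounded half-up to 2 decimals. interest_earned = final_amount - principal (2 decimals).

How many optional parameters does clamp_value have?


Parameters of clamp_value: value (required), minimum (optional), maximum (optional)
Optional count:
2


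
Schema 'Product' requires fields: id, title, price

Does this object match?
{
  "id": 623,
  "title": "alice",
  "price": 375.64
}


Checking required fields... All present.
Valid - all required fields present


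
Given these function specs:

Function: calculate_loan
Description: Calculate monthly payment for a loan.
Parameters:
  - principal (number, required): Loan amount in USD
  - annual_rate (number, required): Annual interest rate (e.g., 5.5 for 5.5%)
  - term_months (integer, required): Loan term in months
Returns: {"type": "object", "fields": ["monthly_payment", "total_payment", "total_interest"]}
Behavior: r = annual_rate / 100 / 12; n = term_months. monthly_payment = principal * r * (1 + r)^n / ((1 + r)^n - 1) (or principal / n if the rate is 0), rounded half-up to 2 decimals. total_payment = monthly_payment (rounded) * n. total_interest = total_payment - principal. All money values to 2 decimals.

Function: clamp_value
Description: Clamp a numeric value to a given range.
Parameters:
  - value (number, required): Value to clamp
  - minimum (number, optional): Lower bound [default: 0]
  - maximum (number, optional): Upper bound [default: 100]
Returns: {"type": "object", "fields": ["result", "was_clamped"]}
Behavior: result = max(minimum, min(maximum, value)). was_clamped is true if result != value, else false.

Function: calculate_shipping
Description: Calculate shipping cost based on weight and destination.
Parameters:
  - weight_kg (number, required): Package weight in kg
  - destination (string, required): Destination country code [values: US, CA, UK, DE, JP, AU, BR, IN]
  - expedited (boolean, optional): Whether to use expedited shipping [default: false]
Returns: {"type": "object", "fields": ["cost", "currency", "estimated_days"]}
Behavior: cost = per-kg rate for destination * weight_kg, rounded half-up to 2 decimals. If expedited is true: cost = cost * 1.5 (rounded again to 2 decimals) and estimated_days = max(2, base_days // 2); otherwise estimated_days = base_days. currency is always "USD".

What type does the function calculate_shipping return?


The calculate_shipping spec declares Returns: {"type": "object", "fields": ["cost", "currency", "estimated_days"]}
Type:
object


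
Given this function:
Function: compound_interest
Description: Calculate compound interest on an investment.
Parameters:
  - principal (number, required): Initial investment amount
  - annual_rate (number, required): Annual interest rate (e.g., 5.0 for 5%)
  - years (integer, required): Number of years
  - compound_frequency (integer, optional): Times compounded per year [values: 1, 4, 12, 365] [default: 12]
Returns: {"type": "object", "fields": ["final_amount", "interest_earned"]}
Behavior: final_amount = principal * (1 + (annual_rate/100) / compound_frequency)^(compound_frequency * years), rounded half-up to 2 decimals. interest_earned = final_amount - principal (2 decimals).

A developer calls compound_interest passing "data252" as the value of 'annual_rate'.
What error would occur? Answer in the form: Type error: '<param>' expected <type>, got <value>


Spec: 'annual_rate' is declared as number; "data252" is a string.
Type error: 'annual_rate' expected number, got "data252"


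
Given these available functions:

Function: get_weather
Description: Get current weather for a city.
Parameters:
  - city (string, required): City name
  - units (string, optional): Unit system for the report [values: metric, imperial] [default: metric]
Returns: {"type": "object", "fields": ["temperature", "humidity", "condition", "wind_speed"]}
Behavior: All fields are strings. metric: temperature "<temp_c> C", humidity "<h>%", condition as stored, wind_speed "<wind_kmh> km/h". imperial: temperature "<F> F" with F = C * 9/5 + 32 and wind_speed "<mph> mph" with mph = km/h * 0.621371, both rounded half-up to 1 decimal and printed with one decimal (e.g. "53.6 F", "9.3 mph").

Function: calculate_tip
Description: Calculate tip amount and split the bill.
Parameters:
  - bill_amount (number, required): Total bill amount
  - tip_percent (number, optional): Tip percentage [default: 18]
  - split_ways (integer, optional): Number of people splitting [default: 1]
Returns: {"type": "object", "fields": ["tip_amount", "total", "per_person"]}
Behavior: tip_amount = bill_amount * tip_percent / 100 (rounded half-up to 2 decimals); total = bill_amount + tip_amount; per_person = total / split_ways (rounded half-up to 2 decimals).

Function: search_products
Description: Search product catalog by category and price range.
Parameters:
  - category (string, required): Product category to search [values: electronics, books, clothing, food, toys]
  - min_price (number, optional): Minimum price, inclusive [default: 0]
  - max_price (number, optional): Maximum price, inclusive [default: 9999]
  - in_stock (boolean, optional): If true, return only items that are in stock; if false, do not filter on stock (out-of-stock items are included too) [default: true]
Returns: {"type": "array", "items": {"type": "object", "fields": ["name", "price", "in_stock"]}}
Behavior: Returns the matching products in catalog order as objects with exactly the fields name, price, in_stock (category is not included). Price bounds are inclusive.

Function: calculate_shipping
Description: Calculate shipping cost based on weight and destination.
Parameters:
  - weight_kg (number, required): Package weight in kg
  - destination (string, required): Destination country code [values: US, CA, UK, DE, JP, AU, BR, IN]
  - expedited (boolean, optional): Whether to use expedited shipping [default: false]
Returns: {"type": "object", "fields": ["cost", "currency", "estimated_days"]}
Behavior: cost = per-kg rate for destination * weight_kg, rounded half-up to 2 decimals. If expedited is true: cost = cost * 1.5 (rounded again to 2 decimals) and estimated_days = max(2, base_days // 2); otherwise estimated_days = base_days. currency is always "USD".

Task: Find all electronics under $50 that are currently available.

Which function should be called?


The task needs a function whose description is: Search product catalog by category and price range.
search_products


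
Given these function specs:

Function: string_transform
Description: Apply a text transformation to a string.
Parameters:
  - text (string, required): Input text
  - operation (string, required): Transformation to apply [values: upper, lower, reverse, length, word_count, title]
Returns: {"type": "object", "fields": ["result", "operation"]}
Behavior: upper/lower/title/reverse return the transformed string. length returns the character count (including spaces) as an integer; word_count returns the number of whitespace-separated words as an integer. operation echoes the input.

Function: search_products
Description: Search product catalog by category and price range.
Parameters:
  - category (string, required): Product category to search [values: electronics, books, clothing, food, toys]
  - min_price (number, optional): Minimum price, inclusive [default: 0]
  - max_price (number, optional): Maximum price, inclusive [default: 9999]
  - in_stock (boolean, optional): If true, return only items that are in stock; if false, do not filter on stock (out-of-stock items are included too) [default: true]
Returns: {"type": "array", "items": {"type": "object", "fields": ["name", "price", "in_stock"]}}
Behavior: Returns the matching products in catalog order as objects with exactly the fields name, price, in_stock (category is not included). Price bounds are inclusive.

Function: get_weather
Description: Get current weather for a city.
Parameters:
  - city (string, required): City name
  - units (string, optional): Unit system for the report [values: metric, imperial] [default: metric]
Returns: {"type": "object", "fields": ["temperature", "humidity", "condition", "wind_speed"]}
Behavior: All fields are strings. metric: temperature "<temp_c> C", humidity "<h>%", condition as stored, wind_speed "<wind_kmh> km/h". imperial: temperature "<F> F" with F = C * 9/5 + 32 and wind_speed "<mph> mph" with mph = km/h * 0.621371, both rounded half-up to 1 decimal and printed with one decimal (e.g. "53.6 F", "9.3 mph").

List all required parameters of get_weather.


Parameters of get_weather and their required/optional flag:
  city: required
  units: optional
city


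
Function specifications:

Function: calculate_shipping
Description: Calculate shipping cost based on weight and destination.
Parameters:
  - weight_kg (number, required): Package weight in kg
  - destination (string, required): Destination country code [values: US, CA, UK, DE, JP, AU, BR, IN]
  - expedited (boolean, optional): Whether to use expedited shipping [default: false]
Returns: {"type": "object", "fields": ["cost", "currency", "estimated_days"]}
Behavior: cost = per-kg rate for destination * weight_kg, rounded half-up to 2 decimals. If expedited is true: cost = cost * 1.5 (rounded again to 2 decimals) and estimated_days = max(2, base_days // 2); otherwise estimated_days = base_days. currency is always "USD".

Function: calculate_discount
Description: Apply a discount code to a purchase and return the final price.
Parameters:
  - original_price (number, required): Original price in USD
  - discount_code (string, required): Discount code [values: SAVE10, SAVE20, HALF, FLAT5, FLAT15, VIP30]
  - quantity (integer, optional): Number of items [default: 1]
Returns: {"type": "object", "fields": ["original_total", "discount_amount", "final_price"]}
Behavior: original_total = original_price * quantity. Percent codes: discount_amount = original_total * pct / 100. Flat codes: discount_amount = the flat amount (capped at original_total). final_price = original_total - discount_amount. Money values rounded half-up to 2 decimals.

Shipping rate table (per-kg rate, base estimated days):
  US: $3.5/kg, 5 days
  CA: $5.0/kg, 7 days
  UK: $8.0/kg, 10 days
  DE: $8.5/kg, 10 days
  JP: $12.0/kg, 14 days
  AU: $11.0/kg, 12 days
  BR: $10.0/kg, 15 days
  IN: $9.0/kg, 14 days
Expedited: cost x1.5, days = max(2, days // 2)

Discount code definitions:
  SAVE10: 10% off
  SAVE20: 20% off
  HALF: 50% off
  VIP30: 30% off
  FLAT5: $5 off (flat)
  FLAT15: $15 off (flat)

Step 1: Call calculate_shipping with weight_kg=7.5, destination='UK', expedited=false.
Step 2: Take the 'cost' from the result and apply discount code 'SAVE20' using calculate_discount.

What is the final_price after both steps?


Step 1: calculate_shipping(weight_kg=7.5, destination=UK, expedited=false)
  Rate for UK: $8.0/kg, base 10 days
  cost = 8.0 * 7.5 = 60 -> 60.00
  expedited not set/false: estimated_days = 10
  -> cost = 60.00 USD
Step 2: calculate_discount(original_price=60.0, discount_code=SAVE20, quantity=1)
  original_total = 60.0 * 1 = 60.00
  SAVE20 = 20% off: discount_amount = 60.00 * 20/100 = 12 -> 12.00
  final_price = 60.00 - 12.00 = 48.00
  -> final_price = 48.00
$48.00


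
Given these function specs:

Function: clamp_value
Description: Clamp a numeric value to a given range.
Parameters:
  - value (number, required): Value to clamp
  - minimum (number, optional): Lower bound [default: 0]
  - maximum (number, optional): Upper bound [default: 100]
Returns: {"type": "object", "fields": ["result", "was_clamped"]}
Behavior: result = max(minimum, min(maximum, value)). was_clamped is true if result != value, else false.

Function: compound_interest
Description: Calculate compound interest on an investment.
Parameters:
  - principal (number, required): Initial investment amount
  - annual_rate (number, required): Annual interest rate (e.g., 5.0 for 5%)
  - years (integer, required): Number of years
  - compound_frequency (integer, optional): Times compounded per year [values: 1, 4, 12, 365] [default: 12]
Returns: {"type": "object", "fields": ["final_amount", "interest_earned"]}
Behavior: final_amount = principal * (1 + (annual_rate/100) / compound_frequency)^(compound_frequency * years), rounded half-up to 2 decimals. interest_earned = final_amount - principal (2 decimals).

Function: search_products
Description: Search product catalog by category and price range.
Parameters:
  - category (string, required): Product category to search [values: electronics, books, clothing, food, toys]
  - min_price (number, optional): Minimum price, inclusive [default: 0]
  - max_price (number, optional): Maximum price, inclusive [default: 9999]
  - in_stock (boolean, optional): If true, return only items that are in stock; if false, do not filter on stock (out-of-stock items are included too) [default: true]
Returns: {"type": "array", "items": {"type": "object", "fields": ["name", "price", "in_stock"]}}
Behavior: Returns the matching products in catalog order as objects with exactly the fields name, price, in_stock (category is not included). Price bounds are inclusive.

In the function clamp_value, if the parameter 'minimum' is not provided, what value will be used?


The clamp_value spec declares:
  - minimum (number, optional): Lower bound [default: 0]
Default:
0


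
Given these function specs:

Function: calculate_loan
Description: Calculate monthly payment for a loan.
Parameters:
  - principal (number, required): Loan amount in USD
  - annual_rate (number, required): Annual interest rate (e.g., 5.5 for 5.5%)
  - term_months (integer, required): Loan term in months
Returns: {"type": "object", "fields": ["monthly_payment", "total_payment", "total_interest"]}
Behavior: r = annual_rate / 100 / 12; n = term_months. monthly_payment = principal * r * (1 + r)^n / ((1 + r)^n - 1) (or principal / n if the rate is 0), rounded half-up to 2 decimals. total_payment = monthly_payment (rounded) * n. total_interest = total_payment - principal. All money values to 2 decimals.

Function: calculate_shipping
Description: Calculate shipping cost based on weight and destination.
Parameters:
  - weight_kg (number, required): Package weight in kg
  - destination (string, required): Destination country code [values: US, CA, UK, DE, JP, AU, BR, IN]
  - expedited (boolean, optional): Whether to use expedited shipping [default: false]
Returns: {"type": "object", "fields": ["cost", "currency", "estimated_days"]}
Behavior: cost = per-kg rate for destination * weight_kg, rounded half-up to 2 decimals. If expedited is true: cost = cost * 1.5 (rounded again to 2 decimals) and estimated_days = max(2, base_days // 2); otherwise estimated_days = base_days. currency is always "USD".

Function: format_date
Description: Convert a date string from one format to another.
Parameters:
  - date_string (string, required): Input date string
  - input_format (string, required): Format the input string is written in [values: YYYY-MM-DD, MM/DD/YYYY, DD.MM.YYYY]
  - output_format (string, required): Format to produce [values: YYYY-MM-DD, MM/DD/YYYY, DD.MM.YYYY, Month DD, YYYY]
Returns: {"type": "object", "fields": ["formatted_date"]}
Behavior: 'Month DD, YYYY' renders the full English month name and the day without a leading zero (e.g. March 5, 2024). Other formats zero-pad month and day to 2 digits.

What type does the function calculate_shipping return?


The calculate_shipping spec declares Returns: {"type": "object", "fields": ["cost", "currency", "estimated_days"]}
Type:
object


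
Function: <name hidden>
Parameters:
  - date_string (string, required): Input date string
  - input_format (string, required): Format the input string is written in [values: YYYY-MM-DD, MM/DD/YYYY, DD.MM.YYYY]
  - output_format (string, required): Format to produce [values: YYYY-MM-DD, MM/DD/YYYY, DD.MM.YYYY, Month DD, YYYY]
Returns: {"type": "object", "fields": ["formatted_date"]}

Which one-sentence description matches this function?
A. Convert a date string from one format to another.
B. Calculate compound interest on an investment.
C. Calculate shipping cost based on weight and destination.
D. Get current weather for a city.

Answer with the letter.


Parameters date_string, input_format, output_format and return ["formatted_date"] fit: Convert a date string from one format to another.
A


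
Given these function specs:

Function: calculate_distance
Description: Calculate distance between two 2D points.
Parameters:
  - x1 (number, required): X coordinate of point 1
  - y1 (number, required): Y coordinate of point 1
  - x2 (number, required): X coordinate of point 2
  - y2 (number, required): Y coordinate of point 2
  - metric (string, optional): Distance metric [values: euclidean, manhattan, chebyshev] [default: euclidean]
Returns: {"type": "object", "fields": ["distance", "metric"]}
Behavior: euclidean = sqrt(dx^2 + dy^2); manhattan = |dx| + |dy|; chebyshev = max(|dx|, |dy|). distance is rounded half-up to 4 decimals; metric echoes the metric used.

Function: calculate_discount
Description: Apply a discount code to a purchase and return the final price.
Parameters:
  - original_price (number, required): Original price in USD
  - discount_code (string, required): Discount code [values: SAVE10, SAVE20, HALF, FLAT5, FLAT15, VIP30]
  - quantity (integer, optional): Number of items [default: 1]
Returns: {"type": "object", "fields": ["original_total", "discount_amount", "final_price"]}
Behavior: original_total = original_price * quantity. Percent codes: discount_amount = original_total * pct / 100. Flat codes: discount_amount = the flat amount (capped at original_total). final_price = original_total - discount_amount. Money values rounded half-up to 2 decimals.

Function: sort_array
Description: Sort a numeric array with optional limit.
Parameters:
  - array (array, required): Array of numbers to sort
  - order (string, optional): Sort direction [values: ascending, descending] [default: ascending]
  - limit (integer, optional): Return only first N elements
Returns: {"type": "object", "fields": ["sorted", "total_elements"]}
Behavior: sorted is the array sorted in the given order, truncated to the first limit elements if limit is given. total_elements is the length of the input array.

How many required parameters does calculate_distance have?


Parameters of calculate_distance: x1 (required), y1 (required), x2 (required), y2 (required), metric (optional)
Required count:
4


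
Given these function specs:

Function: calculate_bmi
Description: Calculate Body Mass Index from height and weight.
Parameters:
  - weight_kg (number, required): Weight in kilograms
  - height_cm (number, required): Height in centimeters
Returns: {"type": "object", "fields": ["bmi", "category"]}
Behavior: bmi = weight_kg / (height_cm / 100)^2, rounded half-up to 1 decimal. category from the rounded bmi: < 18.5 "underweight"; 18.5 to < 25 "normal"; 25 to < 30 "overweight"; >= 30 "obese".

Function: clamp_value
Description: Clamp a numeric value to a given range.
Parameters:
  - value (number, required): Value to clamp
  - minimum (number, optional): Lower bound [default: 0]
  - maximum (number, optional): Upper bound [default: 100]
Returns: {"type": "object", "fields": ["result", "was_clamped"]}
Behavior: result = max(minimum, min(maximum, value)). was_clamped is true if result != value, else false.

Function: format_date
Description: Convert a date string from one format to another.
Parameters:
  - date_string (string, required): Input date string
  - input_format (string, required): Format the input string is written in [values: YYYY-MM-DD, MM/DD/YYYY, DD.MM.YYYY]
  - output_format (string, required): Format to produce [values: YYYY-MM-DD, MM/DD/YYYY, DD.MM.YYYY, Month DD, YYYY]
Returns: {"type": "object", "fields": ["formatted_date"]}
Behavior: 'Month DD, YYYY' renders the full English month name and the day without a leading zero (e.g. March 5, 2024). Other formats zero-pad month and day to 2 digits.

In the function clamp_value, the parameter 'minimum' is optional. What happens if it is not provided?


The clamp_value spec declares:
  - minimum (number, optional): Lower bound [default: 0]
It defaults to 0


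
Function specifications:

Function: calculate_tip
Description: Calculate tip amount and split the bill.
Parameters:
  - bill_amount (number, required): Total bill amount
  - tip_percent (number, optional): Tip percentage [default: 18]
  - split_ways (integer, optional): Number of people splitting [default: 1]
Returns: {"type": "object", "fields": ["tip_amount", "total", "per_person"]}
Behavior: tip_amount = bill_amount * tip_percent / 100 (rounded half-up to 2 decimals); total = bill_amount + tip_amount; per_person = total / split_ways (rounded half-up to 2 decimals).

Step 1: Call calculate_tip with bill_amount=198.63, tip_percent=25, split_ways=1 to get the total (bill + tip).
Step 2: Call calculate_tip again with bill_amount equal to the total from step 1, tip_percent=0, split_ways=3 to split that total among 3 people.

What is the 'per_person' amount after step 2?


Step 1: calculate_tip(bill_amount=198.63, tip_percent=25, split_ways=1)
  tip_amount = 198.63 * 25/100 = 49.6575 -> 49.66
  total = 198.63 + 49.66 = 248.29
  per_person = 248.29 / 1 = 248.29 -> 248.29
  -> total = 248.29
Step 2: calculate_tip(bill_amount=248.29, tip_percent=0, split_ways=3)
  tip_amount = 248.29 * 0/100 = 0 -> 0.00
  total = 248.29 + 0.00 = 248.29
  per_person = 248.29 / 3 = 82.763333 -> 82.76
  -> per_person = 82.76
$82.76


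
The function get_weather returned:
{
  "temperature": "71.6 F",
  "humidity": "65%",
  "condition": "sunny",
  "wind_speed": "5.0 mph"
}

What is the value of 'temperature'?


71.6 F


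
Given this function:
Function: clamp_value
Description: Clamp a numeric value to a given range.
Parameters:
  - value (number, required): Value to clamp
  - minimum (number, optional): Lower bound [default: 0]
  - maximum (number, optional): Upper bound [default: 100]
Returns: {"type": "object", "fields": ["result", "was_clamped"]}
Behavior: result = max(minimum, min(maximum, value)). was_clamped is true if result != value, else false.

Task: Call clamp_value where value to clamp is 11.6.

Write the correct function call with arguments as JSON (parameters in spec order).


Mapping each described value to its parameter name:
  'Value to clamp' -> value = 11.6
clamp_value({"value": 11.6})


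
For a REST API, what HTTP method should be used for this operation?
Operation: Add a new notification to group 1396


GET = read, POST = create, PUT = update/replace, DELETE = remove
This operation is a create.
POST


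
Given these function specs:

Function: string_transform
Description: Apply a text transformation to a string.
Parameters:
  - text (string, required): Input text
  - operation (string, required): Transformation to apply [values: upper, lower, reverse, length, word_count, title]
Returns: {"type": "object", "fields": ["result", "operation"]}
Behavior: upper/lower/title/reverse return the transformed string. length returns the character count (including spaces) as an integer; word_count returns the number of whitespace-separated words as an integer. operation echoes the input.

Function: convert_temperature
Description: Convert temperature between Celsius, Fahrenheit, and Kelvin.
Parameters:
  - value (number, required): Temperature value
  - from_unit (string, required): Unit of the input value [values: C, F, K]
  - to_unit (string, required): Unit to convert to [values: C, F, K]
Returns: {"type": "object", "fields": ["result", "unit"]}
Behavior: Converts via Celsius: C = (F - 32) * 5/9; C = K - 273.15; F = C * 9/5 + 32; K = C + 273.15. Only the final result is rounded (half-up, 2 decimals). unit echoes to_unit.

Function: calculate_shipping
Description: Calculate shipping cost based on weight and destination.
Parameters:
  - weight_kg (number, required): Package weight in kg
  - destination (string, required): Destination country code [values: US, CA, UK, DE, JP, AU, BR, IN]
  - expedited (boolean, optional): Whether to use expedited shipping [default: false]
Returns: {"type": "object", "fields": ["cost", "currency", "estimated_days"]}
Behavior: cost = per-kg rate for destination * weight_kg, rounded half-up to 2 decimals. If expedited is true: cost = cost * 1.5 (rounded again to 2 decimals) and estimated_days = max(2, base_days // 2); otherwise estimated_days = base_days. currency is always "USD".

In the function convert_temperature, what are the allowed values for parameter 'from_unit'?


The convert_temperature spec declares:
  - from_unit (string, required): Unit of the input value [values: C, F, K]
Allowed values:
C, F, K


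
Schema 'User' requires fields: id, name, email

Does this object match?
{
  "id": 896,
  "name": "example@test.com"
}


Checking required fields...
Missing: email
Invalid - missing required field 'email'


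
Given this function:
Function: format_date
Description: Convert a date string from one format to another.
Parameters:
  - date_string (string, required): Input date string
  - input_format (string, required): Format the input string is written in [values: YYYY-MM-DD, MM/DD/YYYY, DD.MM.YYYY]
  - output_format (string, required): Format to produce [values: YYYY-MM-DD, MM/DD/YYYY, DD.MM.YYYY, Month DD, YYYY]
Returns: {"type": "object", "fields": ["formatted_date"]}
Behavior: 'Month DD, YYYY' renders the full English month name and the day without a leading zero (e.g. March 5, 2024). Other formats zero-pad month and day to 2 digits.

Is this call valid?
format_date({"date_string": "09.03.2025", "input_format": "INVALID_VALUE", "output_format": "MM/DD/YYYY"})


Checking parameter values...
Parameter 'input_format' has value 'INVALID_VALUE' not in allowed: YYYY-MM-DD, MM/DD/YYYY, DD.MM.YYYY
Invalid - 'input_format' must be one of YYYY-MM-DD, MM/DD/YYYY, DD.MM.YYYY


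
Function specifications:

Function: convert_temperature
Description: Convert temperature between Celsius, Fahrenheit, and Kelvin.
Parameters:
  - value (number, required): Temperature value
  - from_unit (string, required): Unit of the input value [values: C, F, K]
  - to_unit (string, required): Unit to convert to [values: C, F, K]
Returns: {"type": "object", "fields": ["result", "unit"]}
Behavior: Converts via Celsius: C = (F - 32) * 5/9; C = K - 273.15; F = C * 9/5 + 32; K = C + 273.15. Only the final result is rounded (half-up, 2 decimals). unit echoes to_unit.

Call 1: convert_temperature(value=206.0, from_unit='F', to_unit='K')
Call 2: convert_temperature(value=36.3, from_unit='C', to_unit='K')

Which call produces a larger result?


Call 1:
  To C: (206 - 32) * 5/9 = 96.666667
  To K: 96.666667 + 273.15 = 369.816667
  Round to 2 decimals: 369.82
  -> 369.82 K
Call 2:
  Input already in C: 36.3
  To K: 36.3 + 273.15 = 309.45
  Round to 2 decimals: 309.45
  -> 309.45 K
Call 1 (369.82 K)


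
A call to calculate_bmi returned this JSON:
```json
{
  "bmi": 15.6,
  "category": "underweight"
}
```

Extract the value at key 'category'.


underweight


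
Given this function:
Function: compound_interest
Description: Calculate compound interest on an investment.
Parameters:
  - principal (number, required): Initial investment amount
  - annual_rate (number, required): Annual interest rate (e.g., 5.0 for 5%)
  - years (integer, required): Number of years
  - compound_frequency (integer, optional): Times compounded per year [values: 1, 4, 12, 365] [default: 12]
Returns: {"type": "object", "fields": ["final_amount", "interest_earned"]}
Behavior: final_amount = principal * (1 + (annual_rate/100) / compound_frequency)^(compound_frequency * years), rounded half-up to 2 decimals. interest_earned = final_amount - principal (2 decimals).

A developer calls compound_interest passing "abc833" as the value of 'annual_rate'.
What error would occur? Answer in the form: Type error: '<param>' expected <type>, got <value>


Spec: 'annual_rate' is declared as number; "abc833" is a string.
Type error: 'annual_rate' expected number, got "abc833"


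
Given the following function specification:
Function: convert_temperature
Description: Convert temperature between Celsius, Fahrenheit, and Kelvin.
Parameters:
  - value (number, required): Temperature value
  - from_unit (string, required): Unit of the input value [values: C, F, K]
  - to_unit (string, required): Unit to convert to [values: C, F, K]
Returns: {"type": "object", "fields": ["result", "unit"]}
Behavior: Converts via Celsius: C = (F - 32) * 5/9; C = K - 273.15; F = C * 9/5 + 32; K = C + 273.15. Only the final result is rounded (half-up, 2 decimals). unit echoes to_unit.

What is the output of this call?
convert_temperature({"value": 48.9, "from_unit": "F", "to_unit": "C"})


To C: (48.9 - 32) * 5/9 = 9.388889
Target is C: 9.388889
Round to 2 decimals: 9.39
Output:
{"result": 9.39, "unit": "C"}


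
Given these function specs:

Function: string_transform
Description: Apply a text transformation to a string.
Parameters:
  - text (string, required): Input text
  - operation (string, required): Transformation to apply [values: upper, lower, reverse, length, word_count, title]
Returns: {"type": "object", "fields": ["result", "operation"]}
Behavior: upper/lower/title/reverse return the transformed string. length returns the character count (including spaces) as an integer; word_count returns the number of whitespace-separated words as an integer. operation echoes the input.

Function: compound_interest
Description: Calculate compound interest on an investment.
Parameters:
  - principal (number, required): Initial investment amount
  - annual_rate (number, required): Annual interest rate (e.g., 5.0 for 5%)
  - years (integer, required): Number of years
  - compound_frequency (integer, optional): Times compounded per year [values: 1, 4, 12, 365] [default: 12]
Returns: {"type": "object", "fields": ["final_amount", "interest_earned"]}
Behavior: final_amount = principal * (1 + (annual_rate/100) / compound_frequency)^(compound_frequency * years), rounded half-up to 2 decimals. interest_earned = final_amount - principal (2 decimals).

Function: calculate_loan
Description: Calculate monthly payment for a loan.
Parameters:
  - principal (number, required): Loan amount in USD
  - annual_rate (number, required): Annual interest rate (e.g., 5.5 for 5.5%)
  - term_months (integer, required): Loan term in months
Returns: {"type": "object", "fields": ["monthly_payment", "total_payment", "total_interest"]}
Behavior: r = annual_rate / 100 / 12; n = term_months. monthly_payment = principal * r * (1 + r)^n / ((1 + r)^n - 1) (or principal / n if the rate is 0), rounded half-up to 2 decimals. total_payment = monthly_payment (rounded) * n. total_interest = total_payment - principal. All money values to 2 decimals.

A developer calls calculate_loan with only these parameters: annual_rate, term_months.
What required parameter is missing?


Required parameters: principal, annual_rate, term_months
Provided: annual_rate, term_months
Missing: principal
principal


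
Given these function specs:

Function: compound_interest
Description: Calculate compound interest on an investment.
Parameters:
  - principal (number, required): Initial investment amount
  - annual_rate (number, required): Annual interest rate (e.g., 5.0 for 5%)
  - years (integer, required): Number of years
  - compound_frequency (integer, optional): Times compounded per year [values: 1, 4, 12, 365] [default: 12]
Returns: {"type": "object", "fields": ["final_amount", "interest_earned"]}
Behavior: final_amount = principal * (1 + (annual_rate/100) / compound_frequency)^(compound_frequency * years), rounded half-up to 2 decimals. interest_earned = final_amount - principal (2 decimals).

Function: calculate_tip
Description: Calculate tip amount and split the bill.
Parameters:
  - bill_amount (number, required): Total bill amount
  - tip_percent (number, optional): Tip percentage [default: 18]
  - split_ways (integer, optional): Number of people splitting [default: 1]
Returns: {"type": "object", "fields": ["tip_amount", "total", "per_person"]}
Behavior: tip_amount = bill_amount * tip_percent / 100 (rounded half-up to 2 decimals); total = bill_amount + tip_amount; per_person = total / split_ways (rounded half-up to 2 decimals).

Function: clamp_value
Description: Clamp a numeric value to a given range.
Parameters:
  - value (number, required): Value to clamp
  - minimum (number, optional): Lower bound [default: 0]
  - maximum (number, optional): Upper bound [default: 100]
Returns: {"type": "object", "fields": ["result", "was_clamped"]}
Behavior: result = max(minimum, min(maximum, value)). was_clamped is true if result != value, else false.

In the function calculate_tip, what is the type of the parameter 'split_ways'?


The calculate_tip spec declares:
  - split_ways (integer, optional): Number of people splitting [default: 1]
Type:
integer
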